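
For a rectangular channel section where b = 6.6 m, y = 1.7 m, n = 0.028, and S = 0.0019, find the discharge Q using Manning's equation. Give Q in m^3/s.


For a rectangular channel, the cross-sectional area A = b * y = 6.6 * 1.7 = 11.22 m^2.
The wetted perimeter P = b + 2y = 6.6 + 2*1.7 = 10.0 m.
Hydraulic radius R = A/P = 11.22/10.0 = 1.122 m.
Velocity V = (1/n)*R^(2/3)*S^(1/2) = (1/0.028)*1.122^(2/3)*0.0019^(1/2) = 1.6809 m/s.
Discharge Q = A * V = 11.22 * 1.6809 = 18.86 m^3/s.

18.86


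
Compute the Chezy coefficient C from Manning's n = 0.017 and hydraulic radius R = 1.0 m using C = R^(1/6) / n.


The Chezy coefficient relates to Manning's n through C = R^(1/6) / n.
R^(1/6) = 1.0^(1/6) = 1.0.
C = 1.0 / 0.017 = 58.82 m^(1/2)/s.

58.82


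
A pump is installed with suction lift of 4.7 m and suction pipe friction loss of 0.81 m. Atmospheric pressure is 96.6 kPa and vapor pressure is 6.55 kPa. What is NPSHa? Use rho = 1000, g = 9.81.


NPSHa = p_atm/(rho*g) - z_s - hf_s - p_vap/(rho*g).
p_atm/(rho*g) = 96.6*1000 / (1000*9.81) = 9.847 m.
p_vap/(rho*g) = 6.55*1000 / (1000*9.81) = 0.668 m.
NPSHa = 9.847 - 4.7 - 0.81 - 0.668
      = 3.67 m.

3.67


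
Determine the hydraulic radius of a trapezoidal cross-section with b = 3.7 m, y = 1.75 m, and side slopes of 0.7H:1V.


For a trapezoidal section with side slope z:
A = (b + z*y)*y = (3.7 + 0.7*1.75)*1.75 = 8.619 m^2.
P = b + 2*y*sqrt(1 + z^2) = 3.7 + 2*1.75*sqrt(1 + 0.7^2) = 7.972 m.
R = A/P = 8.619 / 7.972 = 1.0811 m.

1.0811


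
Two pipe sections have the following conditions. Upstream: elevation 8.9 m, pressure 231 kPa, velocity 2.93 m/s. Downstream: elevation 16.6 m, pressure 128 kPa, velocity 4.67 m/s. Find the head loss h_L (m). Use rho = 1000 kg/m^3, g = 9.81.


Total head at each section: H = z + p/(rho*g) + V^2/(2g).
H1 = 8.9 + 231*1000/(1000*9.81) + 2.93^2/(2*9.81)
   = 8.9 + 23.547 + 0.4376
   = 32.885 m.
H2 = 16.6 + 128*1000/(1000*9.81) + 4.67^2/(2*9.81)
   = 16.6 + 13.048 + 1.1116
   = 30.759 m.
h_L = H1 - H2 = 32.885 - 30.759 = 2.125 m.

2.125


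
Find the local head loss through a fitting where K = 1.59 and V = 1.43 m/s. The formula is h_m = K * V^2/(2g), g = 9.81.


Minor loss formula: h_m = K * V^2/(2g).
V^2 = 1.43^2 = 2.0449.
V^2/(2g) = 2.0449 / 19.62 = 0.1042 m.
h_m = 1.59 * 0.1042 = 0.1657 m.

0.1657


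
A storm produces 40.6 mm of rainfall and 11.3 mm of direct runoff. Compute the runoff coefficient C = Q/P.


The runoff coefficient C = runoff depth / rainfall depth.
C = 11.3 / 40.6
  = 0.2783.

0.2783


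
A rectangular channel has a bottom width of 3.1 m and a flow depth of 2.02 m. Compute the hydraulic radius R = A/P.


For a rectangular section:
Flow area A = b * y = 3.1 * 2.02 = 6.26 m^2.
Wetted perimeter P = b + 2y = 3.1 + 2*2.02 = 7.14 m.
Hydraulic radius R = A/P = 6.26 / 7.14 = 0.877 m.

0.877


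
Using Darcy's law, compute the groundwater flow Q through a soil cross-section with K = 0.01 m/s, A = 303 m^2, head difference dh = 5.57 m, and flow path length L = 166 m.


Darcy's law: Q = K * A * i, where i = dh/L.
Hydraulic gradient i = 5.57 / 166 = 0.033554.
Q = 0.01 * 303 * 0.033554
  = 0.1017 m^3/s.

0.1017


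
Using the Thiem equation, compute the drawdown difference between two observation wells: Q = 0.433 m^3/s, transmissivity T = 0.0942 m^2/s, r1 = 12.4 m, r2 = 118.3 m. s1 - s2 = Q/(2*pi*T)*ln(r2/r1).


Thiem equation: s1 - s2 = Q/(2*pi*T) * ln(r2/r1).
ln(r2/r1) = ln(118.3/12.4) = 2.2555.
Q/(2*pi*T) = 0.433 / (2*pi*0.0942) = 0.433 / 0.5919 = 0.7316.
s1 - s2 = 0.7316 * 2.2555 = 1.6501 m.

1.6501


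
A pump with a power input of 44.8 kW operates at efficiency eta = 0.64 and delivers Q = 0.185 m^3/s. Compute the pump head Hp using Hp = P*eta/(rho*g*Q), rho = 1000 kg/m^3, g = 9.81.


Pump head formula: Hp = P * eta / (rho * g * Q).
Numerator: P * eta = 44.8 * 1000 * 0.64 = 28672.0 W.
Denominator: rho * g * Q = 1000 * 9.81 * 0.185 = 1814.85.
Hp = 28672.0 / 1814.85 = 15.8 m.

15.8


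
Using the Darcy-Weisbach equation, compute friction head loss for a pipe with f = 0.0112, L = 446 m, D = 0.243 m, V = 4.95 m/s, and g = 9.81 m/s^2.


Darcy-Weisbach equation: h_f = f * (L/D) * V^2/(2g).
f * L/D = 0.0112 * 446/0.243 = 20.5564.
V^2/(2g) = 4.95^2 / (2*9.81) = 24.5025 / 19.62 = 1.2489 m.
h_f = 20.5564 * 1.2489 = 25.672 m.

25.672


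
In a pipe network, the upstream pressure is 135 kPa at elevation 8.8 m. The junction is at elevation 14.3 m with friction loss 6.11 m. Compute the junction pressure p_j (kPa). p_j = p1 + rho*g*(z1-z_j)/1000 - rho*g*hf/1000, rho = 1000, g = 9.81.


Junction pressure: p_j = p1 + rho*g*(z1 - z_j)/1000 - rho*g*hf/1000.
Elevation term = 1000*9.81*(8.8 - 14.3)/1000 = -53.955 kPa.
Friction term = 1000*9.81*6.11/1000 = 59.939 kPa.
p_j = 135 + -53.955 - 59.939 = 21.11 kPa.

21.11


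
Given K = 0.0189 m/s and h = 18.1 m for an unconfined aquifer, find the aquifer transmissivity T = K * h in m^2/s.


Transmissivity is defined as T = K * h.
T = 0.0189 * 18.1
  = 0.3421 m^2/s.

0.3421


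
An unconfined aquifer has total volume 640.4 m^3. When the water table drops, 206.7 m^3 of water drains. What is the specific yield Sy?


Specific yield Sy = Volume drained / Total volume.
Sy = 206.7 / 640.4
   = 0.3228.

0.3228


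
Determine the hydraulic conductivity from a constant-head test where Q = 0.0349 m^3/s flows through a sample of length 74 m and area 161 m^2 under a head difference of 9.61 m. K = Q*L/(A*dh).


From K = Q*L / (A*dh):
Numerator: Q*L = 0.0349 * 74 = 2.5826.
Denominator: A*dh = 161 * 9.61 = 1547.21.
K = 2.5826 / 1547.21 = 0.001669 m/s.

0.001669


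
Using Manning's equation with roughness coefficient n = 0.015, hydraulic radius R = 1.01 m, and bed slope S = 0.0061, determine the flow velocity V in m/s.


Manning's equation gives V = (1/n) * R^(2/3) * S^(1/2).
First, compute R^(2/3) = 1.01^(2/3) = 1.0067.
Next, S^(1/2) = 0.0061^(1/2) = 0.078102.
Then 1/n = 1/0.015 = 66.67.
V = 66.67 * 1.0067 * 0.078102 = 5.2415 m/s.

5.2415


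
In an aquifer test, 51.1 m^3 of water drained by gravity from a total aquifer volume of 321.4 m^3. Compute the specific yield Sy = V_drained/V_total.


Specific yield Sy = Volume drained / Total volume.
Sy = 51.1 / 321.4
   = 0.159.

0.159


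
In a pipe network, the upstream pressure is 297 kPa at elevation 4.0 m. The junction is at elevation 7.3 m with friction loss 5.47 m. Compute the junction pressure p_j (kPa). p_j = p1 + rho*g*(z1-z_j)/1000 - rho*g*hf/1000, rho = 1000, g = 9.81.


Junction pressure: p_j = p1 + rho*g*(z1 - z_j)/1000 - rho*g*hf/1000.
Elevation term = 1000*9.81*(4.0 - 7.3)/1000 = -32.373 kPa.
Friction term = 1000*9.81*5.47/1000 = 53.661 kPa.
p_j = 297 + -32.373 - 53.661 = 210.97 kPa.

210.97


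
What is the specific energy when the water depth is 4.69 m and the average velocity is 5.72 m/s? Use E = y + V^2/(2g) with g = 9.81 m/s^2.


Specific energy E = y + V^2/(2g).
Velocity head = V^2/(2g) = 5.72^2 / (2*9.81) = 32.7184 / 19.62 = 1.6676 m.
E = 4.69 + 1.6676 = 6.3576 m.

6.3576


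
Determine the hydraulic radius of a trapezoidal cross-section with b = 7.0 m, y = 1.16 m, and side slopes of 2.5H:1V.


For a trapezoidal section with side slope z:
A = (b + z*y)*y = (7.0 + 2.5*1.16)*1.16 = 11.484 m^2.
P = b + 2*y*sqrt(1 + z^2) = 7.0 + 2*1.16*sqrt(1 + 2.5^2) = 13.247 m.
R = A/P = 11.484 / 13.247 = 0.8669 m.

0.8669


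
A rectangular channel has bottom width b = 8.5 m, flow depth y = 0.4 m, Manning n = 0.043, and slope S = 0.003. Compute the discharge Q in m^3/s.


For a rectangular channel, the cross-sectional area A = b * y = 8.5 * 0.4 = 3.4 m^2.
The wetted perimeter P = b + 2y = 8.5 + 2*0.4 = 9.3 m.
Hydraulic radius R = A/P = 3.4/9.3 = 0.3656 m.
Velocity V = (1/n)*R^(2/3)*S^(1/2) = (1/0.043)*0.3656^(2/3)*0.003^(1/2) = 0.6513 m/s.
Discharge Q = A * V = 3.4 * 0.6513 = 2.214 m^3/s.

2.214


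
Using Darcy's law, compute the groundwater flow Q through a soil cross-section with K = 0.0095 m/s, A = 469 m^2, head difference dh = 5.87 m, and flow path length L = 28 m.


Darcy's law: Q = K * A * i, where i = dh/L.
Hydraulic gradient i = 5.87 / 28 = 0.209643.
Q = 0.0095 * 469 * 0.209643
  = 0.9341 m^3/s.

0.9341


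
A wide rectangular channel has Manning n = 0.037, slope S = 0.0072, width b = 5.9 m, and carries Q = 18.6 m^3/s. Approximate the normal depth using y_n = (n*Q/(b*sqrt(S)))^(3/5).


We use the wide-channel approximation y_n = (n*Q/(b*sqrt(S)))^(3/5).
sqrt(S) = sqrt(0.0072) = 0.084853.
Numerator: n*Q = 0.037 * 18.6 = 0.6882.
Denominator: b*sqrt(S) = 5.9 * 0.084853 = 0.500633.
arg = 1.3747.
y_n = 1.3747^(3/5) = 1.2104 m.

1.2104


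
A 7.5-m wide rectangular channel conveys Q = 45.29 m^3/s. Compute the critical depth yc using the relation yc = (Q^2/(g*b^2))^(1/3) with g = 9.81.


Using yc = (Q^2 / (g * b^2))^(1/3):
Q^2 = 45.29^2 = 2051.18.
g * b^2 = 9.81 * 7.5^2 = 9.81 * 56.25 = 551.81.
Q^2 / (g*b^2) = 2051.18 / 551.81 = 3.7172.
yc = 3.7172^(1/3) = 1.5491 m.

1.5491


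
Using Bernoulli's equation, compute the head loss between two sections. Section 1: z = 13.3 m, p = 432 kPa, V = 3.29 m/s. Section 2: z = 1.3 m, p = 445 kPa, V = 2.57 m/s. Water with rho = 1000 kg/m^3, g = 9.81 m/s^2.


Total head at each section: H = z + p/(rho*g) + V^2/(2g).
H1 = 13.3 + 432*1000/(1000*9.81) + 3.29^2/(2*9.81)
   = 13.3 + 44.037 + 0.5517
   = 57.888 m.
H2 = 1.3 + 445*1000/(1000*9.81) + 2.57^2/(2*9.81)
   = 1.3 + 45.362 + 0.3366
   = 46.999 m.
h_L = H1 - H2 = 57.888 - 46.999 = 10.89 m.

10.89


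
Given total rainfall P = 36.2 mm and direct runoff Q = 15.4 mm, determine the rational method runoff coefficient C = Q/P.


The runoff coefficient C = runoff depth / rainfall depth.
C = 15.4 / 36.2
  = 0.4254.

0.4254


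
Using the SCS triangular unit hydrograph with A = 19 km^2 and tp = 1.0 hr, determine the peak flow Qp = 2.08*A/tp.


SCS formula: Qp = 2.08 * A / tp.
Qp = 2.08 * 19 / 1.0
   = 39.52 / 1.0
   = 39.52 m^3/s per cm.

39.52


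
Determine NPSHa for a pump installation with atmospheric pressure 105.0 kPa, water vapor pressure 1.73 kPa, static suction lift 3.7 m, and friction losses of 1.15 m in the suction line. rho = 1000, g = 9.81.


NPSHa = p_atm/(rho*g) - z_s - hf_s - p_vap/(rho*g).
p_atm/(rho*g) = 105.0*1000 / (1000*9.81) = 10.703 m.
p_vap/(rho*g) = 1.73*1000 / (1000*9.81) = 0.176 m.
NPSHa = 10.703 - 3.7 - 1.15 - 0.176
      = 5.68 m.

5.68


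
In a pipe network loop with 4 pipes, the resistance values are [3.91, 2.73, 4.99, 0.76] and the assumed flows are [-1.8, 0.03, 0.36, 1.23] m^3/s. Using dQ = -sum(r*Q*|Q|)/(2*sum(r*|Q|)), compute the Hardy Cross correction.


Numerator terms (r*Q*|Q|): 3.91*-1.8*|-1.8| = -12.6684; 2.73*0.03*|0.03| = 0.0025; 4.99*0.36*|0.36| = 0.6467; 0.76*1.23*|1.23| = 1.1498.
Sum of numerator = -10.8694.
Denominator terms (r*|Q|): 3.91*|-1.8| = 7.038; 2.73*|0.03| = 0.0819; 4.99*|0.36| = 1.7964; 0.76*|1.23| = 0.9348.
2 * sum of denominator = 2 * 9.8511 = 19.7022.
dQ = --10.8694 / 19.7022 = 0.5517 m^3/s.

0.5517


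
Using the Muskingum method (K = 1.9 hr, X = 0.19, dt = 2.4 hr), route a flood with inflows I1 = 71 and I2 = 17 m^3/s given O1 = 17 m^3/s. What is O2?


Muskingum coefficients:
denom = 2*K*(1-X) + dt = 2*1.9*(1-0.19) + 2.4 = 5.478.
C0 = (dt - 2*K*X)/denom = (2.4 - 2*1.9*0.19)/5.478 = 0.3063.
C1 = (dt + 2*K*X)/denom = (2.4 + 2*1.9*0.19)/5.478 = 0.5699.
C2 = (2*K*(1-X) - dt)/denom = 0.1238.
O2 = C0*I2 + C1*I1 + C2*O1
   = 0.3063*17 + 0.5699*71 + 0.1238*17
   = 47.78 m^3/s.

47.78


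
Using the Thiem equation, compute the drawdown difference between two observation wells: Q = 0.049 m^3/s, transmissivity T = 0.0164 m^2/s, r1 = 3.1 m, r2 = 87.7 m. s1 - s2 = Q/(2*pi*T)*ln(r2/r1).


Thiem equation: s1 - s2 = Q/(2*pi*T) * ln(r2/r1).
ln(r2/r1) = ln(87.7/3.1) = 3.3425.
Q/(2*pi*T) = 0.049 / (2*pi*0.0164) = 0.049 / 0.103 = 0.4755.
s1 - s2 = 0.4755 * 3.3425 = 1.5894 m.

1.5894


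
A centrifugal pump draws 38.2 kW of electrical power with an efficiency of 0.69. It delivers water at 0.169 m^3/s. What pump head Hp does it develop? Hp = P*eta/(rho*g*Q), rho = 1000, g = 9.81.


Pump head formula: Hp = P * eta / (rho * g * Q).
Numerator: P * eta = 38.2 * 1000 * 0.69 = 26358.0 W.
Denominator: rho * g * Q = 1000 * 9.81 * 0.169 = 1657.89.
Hp = 26358.0 / 1657.89 = 15.9 m.

15.9


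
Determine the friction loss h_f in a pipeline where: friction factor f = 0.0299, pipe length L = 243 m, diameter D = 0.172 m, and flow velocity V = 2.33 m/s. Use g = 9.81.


Darcy-Weisbach equation: h_f = f * (L/D) * V^2/(2g).
f * L/D = 0.0299 * 243/0.172 = 42.2424.
V^2/(2g) = 2.33^2 / (2*9.81) = 5.4289 / 19.62 = 0.2767 m.
h_f = 42.2424 * 0.2767 = 11.689 m.

11.689


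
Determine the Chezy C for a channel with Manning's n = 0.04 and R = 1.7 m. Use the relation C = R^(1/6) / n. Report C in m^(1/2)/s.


The Chezy coefficient relates to Manning's n through C = R^(1/6) / n.
R^(1/6) = 1.7^(1/6) = 1.092467.
C = 1.092467 / 0.04 = 27.31 m^(1/2)/s.

27.31


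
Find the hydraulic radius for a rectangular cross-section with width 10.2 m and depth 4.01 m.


For a rectangular section:
Flow area A = b * y = 10.2 * 4.01 = 40.9 m^2.
Wetted perimeter P = b + 2y = 10.2 + 2*4.01 = 18.22 m.
Hydraulic radius R = A/P = 40.9 / 18.22 = 2.2449 m.

2.2449


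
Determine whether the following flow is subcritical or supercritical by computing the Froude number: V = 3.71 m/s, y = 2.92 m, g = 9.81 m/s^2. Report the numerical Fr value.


The Froude number is defined as Fr = V / sqrt(g*y).
g*y = 9.81 * 2.92 = 28.6452.
sqrt(g*y) = sqrt(28.6452) = 5.3521.
Fr = 3.71 / 5.3521 = 0.6932.
Since Fr < 1, the flow is subcritical.

0.6932


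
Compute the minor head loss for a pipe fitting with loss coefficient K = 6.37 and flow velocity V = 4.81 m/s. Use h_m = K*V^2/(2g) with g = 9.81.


Minor loss formula: h_m = K * V^2/(2g).
V^2 = 4.81^2 = 23.1361.
V^2/(2g) = 23.1361 / 19.62 = 1.1792 m.
h_m = 6.37 * 1.1792 = 7.5116 m.

7.5116


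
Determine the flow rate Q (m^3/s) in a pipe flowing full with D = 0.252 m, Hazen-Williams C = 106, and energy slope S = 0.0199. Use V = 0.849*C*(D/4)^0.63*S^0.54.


For a full circular pipe, R = D/4 = 0.252/4 = 0.063 m.
V = 0.849 * 106 * 0.063^0.63 * 0.0199^0.54
  = 0.849 * 106 * 0.17522 * 0.120609
  = 1.9019 m/s.
Pipe area A = pi*D^2/4 = pi*0.252^2/4 = 0.0499 m^2.
Q = A * V = 0.0499 * 1.9019 = 0.0949 m^3/s.

0.0949


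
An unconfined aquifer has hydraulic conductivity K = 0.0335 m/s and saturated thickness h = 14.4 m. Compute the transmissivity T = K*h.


Transmissivity is defined as T = K * h.
T = 0.0335 * 14.4
  = 0.4824 m^2/s.

0.4824


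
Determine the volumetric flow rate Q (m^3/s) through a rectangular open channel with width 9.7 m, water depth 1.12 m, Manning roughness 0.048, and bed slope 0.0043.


For a rectangular channel, the cross-sectional area A = b * y = 9.7 * 1.12 = 10.86 m^2.
The wetted perimeter P = b + 2y = 9.7 + 2*1.12 = 11.94 m.
Hydraulic radius R = A/P = 10.86/11.94 = 0.9099 m.
Velocity V = (1/n)*R^(2/3)*S^(1/2) = (1/0.048)*0.9099^(2/3)*0.0043^(1/2) = 1.2828 m/s.
Discharge Q = A * V = 10.86 * 1.2828 = 13.936 m^3/s.

13.936


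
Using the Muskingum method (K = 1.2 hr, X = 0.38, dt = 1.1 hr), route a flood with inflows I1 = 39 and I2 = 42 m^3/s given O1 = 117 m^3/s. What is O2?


Muskingum coefficients:
denom = 2*K*(1-X) + dt = 2*1.2*(1-0.38) + 1.1 = 2.588.
C0 = (dt - 2*K*X)/denom = (1.1 - 2*1.2*0.38)/2.588 = 0.0726.
C1 = (dt + 2*K*X)/denom = (1.1 + 2*1.2*0.38)/2.588 = 0.7774.
C2 = (2*K*(1-X) - dt)/denom = 0.1499.
O2 = C0*I2 + C1*I1 + C2*O1
   = 0.0726*42 + 0.7774*39 + 0.1499*117
   = 50.91 m^3/s.

50.91


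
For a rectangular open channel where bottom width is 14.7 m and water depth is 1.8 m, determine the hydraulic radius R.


For a rectangular section:
Flow area A = b * y = 14.7 * 1.8 = 26.46 m^2.
Wetted perimeter P = b + 2y = 14.7 + 2*1.8 = 18.3 m.
Hydraulic radius R = A/P = 26.46 / 18.3 = 1.4459 m.

1.4459


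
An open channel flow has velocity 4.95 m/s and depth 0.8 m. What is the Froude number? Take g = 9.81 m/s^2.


The Froude number is defined as Fr = V / sqrt(g*y).
g*y = 9.81 * 0.8 = 7.848.
sqrt(g*y) = sqrt(7.848) = 2.8014.
Fr = 4.95 / 2.8014 = 1.767.

1.767


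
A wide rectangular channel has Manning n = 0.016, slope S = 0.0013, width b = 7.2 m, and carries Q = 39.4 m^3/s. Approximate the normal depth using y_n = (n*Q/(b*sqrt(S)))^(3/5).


We use the wide-channel approximation y_n = (n*Q/(b*sqrt(S)))^(3/5).
sqrt(S) = sqrt(0.0013) = 0.036056.
Numerator: n*Q = 0.016 * 39.4 = 0.6304.
Denominator: b*sqrt(S) = 7.2 * 0.036056 = 0.259603.
arg = 2.4284.
y_n = 2.4284^(3/5) = 1.7029 m.

1.7029


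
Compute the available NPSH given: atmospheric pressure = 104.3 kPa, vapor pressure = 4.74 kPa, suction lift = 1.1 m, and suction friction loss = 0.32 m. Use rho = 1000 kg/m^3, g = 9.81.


NPSHa = p_atm/(rho*g) - z_s - hf_s - p_vap/(rho*g).
p_atm/(rho*g) = 104.3*1000 / (1000*9.81) = 10.632 m.
p_vap/(rho*g) = 4.74*1000 / (1000*9.81) = 0.483 m.
NPSHa = 10.632 - 1.1 - 0.32 - 0.483
      = 8.73 m.

8.73


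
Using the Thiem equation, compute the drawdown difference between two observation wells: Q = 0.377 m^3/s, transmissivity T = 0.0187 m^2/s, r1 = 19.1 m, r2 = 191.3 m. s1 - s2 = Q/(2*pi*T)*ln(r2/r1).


Thiem equation: s1 - s2 = Q/(2*pi*T) * ln(r2/r1).
ln(r2/r1) = ln(191.3/19.1) = 2.3042.
Q/(2*pi*T) = 0.377 / (2*pi*0.0187) = 0.377 / 0.1175 = 3.2086.
s1 - s2 = 3.2086 * 2.3042 = 7.3932 m.

7.3932


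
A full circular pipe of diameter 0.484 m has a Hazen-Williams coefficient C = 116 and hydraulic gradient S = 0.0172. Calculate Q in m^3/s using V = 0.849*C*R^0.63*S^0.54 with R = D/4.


For a full circular pipe, R = D/4 = 0.484/4 = 0.121 m.
V = 0.849 * 116 * 0.121^0.63 * 0.0172^0.54
  = 0.849 * 116 * 0.264335 * 0.111477
  = 2.9021 m/s.
Pipe area A = pi*D^2/4 = pi*0.484^2/4 = 0.184 m^2.
Q = A * V = 0.184 * 2.9021 = 0.5339 m^3/s.

0.5339


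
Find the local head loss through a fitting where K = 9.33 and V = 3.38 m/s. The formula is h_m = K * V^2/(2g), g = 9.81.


Minor loss formula: h_m = K * V^2/(2g).
V^2 = 3.38^2 = 11.4244.
V^2/(2g) = 11.4244 / 19.62 = 0.5823 m.
h_m = 9.33 * 0.5823 = 5.4327 m.

5.4327


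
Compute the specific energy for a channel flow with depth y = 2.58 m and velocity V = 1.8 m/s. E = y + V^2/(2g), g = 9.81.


Specific energy E = y + V^2/(2g).
Velocity head = V^2/(2g) = 1.8^2 / (2*9.81) = 3.24 / 19.62 = 0.1651 m.
E = 2.58 + 0.1651 = 2.7451 m.

2.7451


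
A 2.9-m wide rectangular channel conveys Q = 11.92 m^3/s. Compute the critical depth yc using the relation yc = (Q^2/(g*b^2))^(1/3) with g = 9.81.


Using yc = (Q^2 / (g * b^2))^(1/3):
Q^2 = 11.92^2 = 142.09.
g * b^2 = 9.81 * 2.9^2 = 9.81 * 8.41 = 82.5.
Q^2 / (g*b^2) = 142.09 / 82.5 = 1.7223.
yc = 1.7223^(1/3) = 1.1987 m.

1.1987


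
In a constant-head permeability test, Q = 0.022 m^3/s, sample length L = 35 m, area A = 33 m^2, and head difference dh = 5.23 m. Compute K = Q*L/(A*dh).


From K = Q*L / (A*dh):
Numerator: Q*L = 0.022 * 35 = 0.77.
Denominator: A*dh = 33 * 5.23 = 172.59.
K = 0.77 / 172.59 = 0.004461 m/s.

0.004461


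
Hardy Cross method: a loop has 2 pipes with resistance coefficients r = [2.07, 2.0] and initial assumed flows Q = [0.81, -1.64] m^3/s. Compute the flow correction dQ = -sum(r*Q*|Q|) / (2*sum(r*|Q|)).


Numerator terms (r*Q*|Q|): 2.07*0.81*|0.81| = 1.3581; 2.0*-1.64*|-1.64| = -5.3792.
Sum of numerator = -4.0211.
Denominator terms (r*|Q|): 2.07*|0.81| = 1.6767; 2.0*|-1.64| = 3.28.
2 * sum of denominator = 2 * 4.9567 = 9.9134.
dQ = --4.0211 / 9.9134 = 0.4056 m^3/s.

0.4056


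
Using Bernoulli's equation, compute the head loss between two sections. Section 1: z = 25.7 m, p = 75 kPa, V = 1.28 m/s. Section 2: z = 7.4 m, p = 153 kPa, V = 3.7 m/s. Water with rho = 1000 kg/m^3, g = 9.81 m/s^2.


Total head at each section: H = z + p/(rho*g) + V^2/(2g).
H1 = 25.7 + 75*1000/(1000*9.81) + 1.28^2/(2*9.81)
   = 25.7 + 7.645 + 0.0835
   = 33.429 m.
H2 = 7.4 + 153*1000/(1000*9.81) + 3.7^2/(2*9.81)
   = 7.4 + 15.596 + 0.6978
   = 23.694 m.
h_L = H1 - H2 = 33.429 - 23.694 = 9.735 m.

9.735


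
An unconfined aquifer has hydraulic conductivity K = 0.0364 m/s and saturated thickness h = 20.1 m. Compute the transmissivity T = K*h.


Transmissivity is defined as T = K * h.
T = 0.0364 * 20.1
  = 0.7316 m^2/s.

0.7316


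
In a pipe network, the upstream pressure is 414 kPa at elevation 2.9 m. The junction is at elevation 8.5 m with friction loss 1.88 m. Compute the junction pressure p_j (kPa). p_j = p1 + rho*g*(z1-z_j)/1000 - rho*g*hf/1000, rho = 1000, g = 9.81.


Junction pressure: p_j = p1 + rho*g*(z1 - z_j)/1000 - rho*g*hf/1000.
Elevation term = 1000*9.81*(2.9 - 8.5)/1000 = -54.936 kPa.
Friction term = 1000*9.81*1.88/1000 = 18.443 kPa.
p_j = 414 + -54.936 - 18.443 = 340.62 kPa.

340.62


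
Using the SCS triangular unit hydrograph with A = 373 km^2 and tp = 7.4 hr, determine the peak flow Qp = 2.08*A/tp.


SCS formula: Qp = 2.08 * A / tp.
Qp = 2.08 * 373 / 7.4
   = 775.84 / 7.4
   = 104.84 m^3/s per cm.

104.84


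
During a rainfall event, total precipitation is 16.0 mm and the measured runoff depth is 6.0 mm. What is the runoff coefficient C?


The runoff coefficient C = runoff depth / rainfall depth.
C = 6.0 / 16.0
  = 0.375.

0.375


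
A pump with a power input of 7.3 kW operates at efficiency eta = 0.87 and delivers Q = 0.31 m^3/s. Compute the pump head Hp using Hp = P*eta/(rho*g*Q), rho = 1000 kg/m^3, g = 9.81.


Pump head formula: Hp = P * eta / (rho * g * Q).
Numerator: P * eta = 7.3 * 1000 * 0.87 = 6351.0 W.
Denominator: rho * g * Q = 1000 * 9.81 * 0.31 = 3041.1.
Hp = 6351.0 / 3041.1 = 2.09 m.

2.09


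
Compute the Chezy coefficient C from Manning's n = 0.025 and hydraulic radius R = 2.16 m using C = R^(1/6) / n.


The Chezy coefficient relates to Manning's n through C = R^(1/6) / n.
R^(1/6) = 2.16^(1/6) = 1.136952.
C = 1.136952 / 0.025 = 45.48 m^(1/2)/s.

45.48


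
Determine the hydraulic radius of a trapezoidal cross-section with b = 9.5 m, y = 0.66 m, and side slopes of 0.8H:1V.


For a trapezoidal section with side slope z:
A = (b + z*y)*y = (9.5 + 0.8*0.66)*0.66 = 6.618 m^2.
P = b + 2*y*sqrt(1 + z^2) = 9.5 + 2*0.66*sqrt(1 + 0.8^2) = 11.19 m.
R = A/P = 6.618 / 11.19 = 0.5914 m.

0.5914


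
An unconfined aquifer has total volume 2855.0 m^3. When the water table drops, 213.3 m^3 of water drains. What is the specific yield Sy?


Specific yield Sy = Volume drained / Total volume.
Sy = 213.3 / 2855.0
   = 0.0747.

0.0747


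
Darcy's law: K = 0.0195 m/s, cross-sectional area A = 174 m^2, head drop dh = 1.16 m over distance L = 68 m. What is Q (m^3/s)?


Darcy's law: Q = K * A * i, where i = dh/L.
Hydraulic gradient i = 1.16 / 68 = 0.017059.
Q = 0.0195 * 174 * 0.017059
  = 0.0579 m^3/s.

0.0579


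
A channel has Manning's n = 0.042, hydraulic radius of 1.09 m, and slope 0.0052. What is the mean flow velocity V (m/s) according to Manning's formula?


Manning's equation gives V = (1/n) * R^(2/3) * S^(1/2).
First, compute R^(2/3) = 1.09^(2/3) = 1.0591.
Next, S^(1/2) = 0.0052^(1/2) = 0.072111.
Then 1/n = 1/0.042 = 23.81.
V = 23.81 * 1.0591 * 0.072111 = 1.8185 m/s.

1.8185


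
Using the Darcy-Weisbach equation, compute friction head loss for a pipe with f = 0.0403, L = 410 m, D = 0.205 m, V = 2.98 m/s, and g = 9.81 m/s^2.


Darcy-Weisbach equation: h_f = f * (L/D) * V^2/(2g).
f * L/D = 0.0403 * 410/0.205 = 80.6.
V^2/(2g) = 2.98^2 / (2*9.81) = 8.8804 / 19.62 = 0.4526 m.
h_f = 80.6 * 0.4526 = 36.481 m.

36.481


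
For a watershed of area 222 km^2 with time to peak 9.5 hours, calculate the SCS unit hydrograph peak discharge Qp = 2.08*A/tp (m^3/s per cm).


SCS formula: Qp = 2.08 * A / tp.
Qp = 2.08 * 222 / 9.5
   = 461.76 / 9.5
   = 48.61 m^3/s per cm.

48.61


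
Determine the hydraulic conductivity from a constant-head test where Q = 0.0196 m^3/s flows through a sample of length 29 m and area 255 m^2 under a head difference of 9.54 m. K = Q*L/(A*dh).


From K = Q*L / (A*dh):
Numerator: Q*L = 0.0196 * 29 = 0.5684.
Denominator: A*dh = 255 * 9.54 = 2432.7.
K = 0.5684 / 2432.7 = 0.000234 m/s.

0.000234


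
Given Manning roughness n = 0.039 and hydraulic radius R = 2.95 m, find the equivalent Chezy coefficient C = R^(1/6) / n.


The Chezy coefficient relates to Manning's n through C = R^(1/6) / n.
R^(1/6) = 2.95^(1/6) = 1.197578.
C = 1.197578 / 0.039 = 30.71 m^(1/2)/s.

30.71


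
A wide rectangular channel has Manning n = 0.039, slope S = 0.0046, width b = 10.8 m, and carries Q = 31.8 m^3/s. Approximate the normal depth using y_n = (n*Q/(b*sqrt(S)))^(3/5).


We use the wide-channel approximation y_n = (n*Q/(b*sqrt(S)))^(3/5).
sqrt(S) = sqrt(0.0046) = 0.067823.
Numerator: n*Q = 0.039 * 31.8 = 1.2402.
Denominator: b*sqrt(S) = 10.8 * 0.067823 = 0.732488.
arg = 1.6931.
y_n = 1.6931^(3/5) = 1.3716 m.

1.3716


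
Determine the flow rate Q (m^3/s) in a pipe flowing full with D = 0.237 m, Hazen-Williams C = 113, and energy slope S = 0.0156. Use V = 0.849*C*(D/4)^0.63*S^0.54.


For a full circular pipe, R = D/4 = 0.237/4 = 0.0592 m.
V = 0.849 * 113 * 0.0592^0.63 * 0.0156^0.54
  = 0.849 * 113 * 0.168575 * 0.105752
  = 1.7103 m/s.
Pipe area A = pi*D^2/4 = pi*0.237^2/4 = 0.0441 m^2.
Q = A * V = 0.0441 * 1.7103 = 0.0754 m^3/s.

0.0754


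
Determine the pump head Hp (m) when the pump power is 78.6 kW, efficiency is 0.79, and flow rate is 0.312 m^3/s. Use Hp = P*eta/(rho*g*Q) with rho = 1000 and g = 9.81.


Pump head formula: Hp = P * eta / (rho * g * Q).
Numerator: P * eta = 78.6 * 1000 * 0.79 = 62094.0 W.
Denominator: rho * g * Q = 1000 * 9.81 * 0.312 = 3060.72.
Hp = 62094.0 / 3060.72 = 20.29 m.

20.29


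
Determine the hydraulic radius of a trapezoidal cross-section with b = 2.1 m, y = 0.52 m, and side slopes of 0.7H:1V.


For a trapezoidal section with side slope z:
A = (b + z*y)*y = (2.1 + 0.7*0.52)*0.52 = 1.281 m^2.
P = b + 2*y*sqrt(1 + z^2) = 2.1 + 2*0.52*sqrt(1 + 0.7^2) = 3.369 m.
R = A/P = 1.281 / 3.369 = 0.3803 m.

0.3803


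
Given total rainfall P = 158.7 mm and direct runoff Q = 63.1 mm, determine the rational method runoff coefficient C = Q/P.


The runoff coefficient C = runoff depth / rainfall depth.
C = 63.1 / 158.7
  = 0.3976.

0.3976


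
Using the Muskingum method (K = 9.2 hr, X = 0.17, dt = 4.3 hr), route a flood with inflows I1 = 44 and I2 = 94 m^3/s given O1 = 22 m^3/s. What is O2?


Muskingum coefficients:
denom = 2*K*(1-X) + dt = 2*9.2*(1-0.17) + 4.3 = 19.572.
C0 = (dt - 2*K*X)/denom = (4.3 - 2*9.2*0.17)/19.572 = 0.0599.
C1 = (dt + 2*K*X)/denom = (4.3 + 2*9.2*0.17)/19.572 = 0.3795.
C2 = (2*K*(1-X) - dt)/denom = 0.5606.
O2 = C0*I2 + C1*I1 + C2*O1
   = 0.0599*94 + 0.3795*44 + 0.5606*22
   = 34.66 m^3/s.

34.66


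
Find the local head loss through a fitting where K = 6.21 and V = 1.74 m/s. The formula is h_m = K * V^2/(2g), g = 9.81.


Minor loss formula: h_m = K * V^2/(2g).
V^2 = 1.74^2 = 3.0276.
V^2/(2g) = 3.0276 / 19.62 = 0.1543 m.
h_m = 6.21 * 0.1543 = 0.9583 m.

0.9583


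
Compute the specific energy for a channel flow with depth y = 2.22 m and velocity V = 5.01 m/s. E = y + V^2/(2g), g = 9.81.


Specific energy E = y + V^2/(2g).
Velocity head = V^2/(2g) = 5.01^2 / (2*9.81) = 25.1001 / 19.62 = 1.2793 m.
E = 2.22 + 1.2793 = 3.4993 m.

3.4993


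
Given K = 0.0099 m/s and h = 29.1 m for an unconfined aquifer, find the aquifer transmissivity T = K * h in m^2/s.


Transmissivity is defined as T = K * h.
T = 0.0099 * 29.1
  = 0.2881 m^2/s.

0.2881


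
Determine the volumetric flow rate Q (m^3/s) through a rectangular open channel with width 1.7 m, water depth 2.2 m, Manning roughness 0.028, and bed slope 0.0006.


For a rectangular channel, the cross-sectional area A = b * y = 1.7 * 2.2 = 3.74 m^2.
The wetted perimeter P = b + 2y = 1.7 + 2*2.2 = 6.1 m.
Hydraulic radius R = A/P = 3.74/6.1 = 0.6131 m.
Velocity V = (1/n)*R^(2/3)*S^(1/2) = (1/0.028)*0.6131^(2/3)*0.0006^(1/2) = 0.6314 m/s.
Discharge Q = A * V = 3.74 * 0.6314 = 2.361 m^3/s.

2.361


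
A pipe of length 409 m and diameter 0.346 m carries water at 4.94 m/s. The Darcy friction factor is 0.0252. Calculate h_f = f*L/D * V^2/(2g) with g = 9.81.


Darcy-Weisbach equation: h_f = f * (L/D) * V^2/(2g).
f * L/D = 0.0252 * 409/0.346 = 29.7884.
V^2/(2g) = 4.94^2 / (2*9.81) = 24.4036 / 19.62 = 1.2438 m.
h_f = 29.7884 * 1.2438 = 37.051 m.

37.051


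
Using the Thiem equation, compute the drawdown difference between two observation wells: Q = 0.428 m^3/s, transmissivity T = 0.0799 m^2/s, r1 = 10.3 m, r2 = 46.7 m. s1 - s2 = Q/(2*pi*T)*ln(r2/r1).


Thiem equation: s1 - s2 = Q/(2*pi*T) * ln(r2/r1).
ln(r2/r1) = ln(46.7/10.3) = 1.5116.
Q/(2*pi*T) = 0.428 / (2*pi*0.0799) = 0.428 / 0.502 = 0.8525.
s1 - s2 = 0.8525 * 1.5116 = 1.2887 m.

1.2887


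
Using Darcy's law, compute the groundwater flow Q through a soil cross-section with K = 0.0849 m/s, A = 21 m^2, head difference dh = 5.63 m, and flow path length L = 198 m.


Darcy's law: Q = K * A * i, where i = dh/L.
Hydraulic gradient i = 5.63 / 198 = 0.028434.
Q = 0.0849 * 21 * 0.028434
  = 0.0507 m^3/s.

0.0507


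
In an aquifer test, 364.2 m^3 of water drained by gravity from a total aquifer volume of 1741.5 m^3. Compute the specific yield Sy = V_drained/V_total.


Specific yield Sy = Volume drained / Total volume.
Sy = 364.2 / 1741.5
   = 0.2091.

0.2091


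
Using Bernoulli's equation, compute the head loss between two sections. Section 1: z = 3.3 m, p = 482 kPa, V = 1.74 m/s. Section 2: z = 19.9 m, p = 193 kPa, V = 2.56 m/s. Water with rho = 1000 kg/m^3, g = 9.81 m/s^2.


Total head at each section: H = z + p/(rho*g) + V^2/(2g).
H1 = 3.3 + 482*1000/(1000*9.81) + 1.74^2/(2*9.81)
   = 3.3 + 49.134 + 0.1543
   = 52.588 m.
H2 = 19.9 + 193*1000/(1000*9.81) + 2.56^2/(2*9.81)
   = 19.9 + 19.674 + 0.334
   = 39.908 m.
h_L = H1 - H2 = 52.588 - 39.908 = 12.68 m.

12.68


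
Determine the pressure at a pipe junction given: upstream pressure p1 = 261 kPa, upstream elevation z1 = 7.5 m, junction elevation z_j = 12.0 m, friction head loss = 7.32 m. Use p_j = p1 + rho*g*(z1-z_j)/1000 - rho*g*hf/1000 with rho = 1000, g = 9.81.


Junction pressure: p_j = p1 + rho*g*(z1 - z_j)/1000 - rho*g*hf/1000.
Elevation term = 1000*9.81*(7.5 - 12.0)/1000 = -44.145 kPa.
Friction term = 1000*9.81*7.32/1000 = 71.809 kPa.
p_j = 261 + -44.145 - 71.809 = 145.05 kPa.

145.05


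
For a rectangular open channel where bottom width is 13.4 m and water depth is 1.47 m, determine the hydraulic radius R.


For a rectangular section:
Flow area A = b * y = 13.4 * 1.47 = 19.7 m^2.
Wetted perimeter P = b + 2y = 13.4 + 2*1.47 = 16.34 m.
Hydraulic radius R = A/P = 19.7 / 16.34 = 1.2055 m.

1.2055


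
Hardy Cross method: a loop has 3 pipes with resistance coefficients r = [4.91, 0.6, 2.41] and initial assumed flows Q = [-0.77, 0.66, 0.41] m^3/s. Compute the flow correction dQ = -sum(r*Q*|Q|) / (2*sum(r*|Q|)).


Numerator terms (r*Q*|Q|): 4.91*-0.77*|-0.77| = -2.9111; 0.6*0.66*|0.66| = 0.2614; 2.41*0.41*|0.41| = 0.4051.
Sum of numerator = -2.2447.
Denominator terms (r*|Q|): 4.91*|-0.77| = 3.7807; 0.6*|0.66| = 0.396; 2.41*|0.41| = 0.9881.
2 * sum of denominator = 2 * 5.1648 = 10.3296.
dQ = --2.2447 / 10.3296 = 0.2173 m^3/s.

0.2173


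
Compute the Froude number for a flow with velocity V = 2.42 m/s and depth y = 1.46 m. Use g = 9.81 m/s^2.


The Froude number is defined as Fr = V / sqrt(g*y).
g*y = 9.81 * 1.46 = 14.3226.
sqrt(g*y) = sqrt(14.3226) = 3.7845.
Fr = 2.42 / 3.7845 = 0.6394.

0.6394


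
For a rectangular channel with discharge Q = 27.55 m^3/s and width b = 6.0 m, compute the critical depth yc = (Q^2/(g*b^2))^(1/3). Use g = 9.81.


Using yc = (Q^2 / (g * b^2))^(1/3):
Q^2 = 27.55^2 = 759.0.
g * b^2 = 9.81 * 6.0^2 = 9.81 * 36.0 = 353.16.
Q^2 / (g*b^2) = 759.0 / 353.16 = 2.1492.
yc = 2.1492^(1/3) = 1.2905 m.

1.2905


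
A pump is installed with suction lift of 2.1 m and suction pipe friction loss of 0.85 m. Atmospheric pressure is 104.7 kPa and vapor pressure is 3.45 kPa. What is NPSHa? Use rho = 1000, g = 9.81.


NPSHa = p_atm/(rho*g) - z_s - hf_s - p_vap/(rho*g).
p_atm/(rho*g) = 104.7*1000 / (1000*9.81) = 10.673 m.
p_vap/(rho*g) = 3.45*1000 / (1000*9.81) = 0.352 m.
NPSHa = 10.673 - 2.1 - 0.85 - 0.352
      = 7.37 m.

7.37


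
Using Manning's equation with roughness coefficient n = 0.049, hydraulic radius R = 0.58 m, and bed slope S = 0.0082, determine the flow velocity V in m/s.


Manning's equation gives V = (1/n) * R^(2/3) * S^(1/2).
First, compute R^(2/3) = 0.58^(2/3) = 0.6955.
Next, S^(1/2) = 0.0082^(1/2) = 0.090554.
Then 1/n = 1/0.049 = 20.41.
V = 20.41 * 0.6955 * 0.090554 = 1.2853 m/s.

1.2853


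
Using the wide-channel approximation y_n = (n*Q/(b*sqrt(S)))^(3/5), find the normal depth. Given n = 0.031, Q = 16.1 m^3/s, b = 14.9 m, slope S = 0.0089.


We use the wide-channel approximation y_n = (n*Q/(b*sqrt(S)))^(3/5).
sqrt(S) = sqrt(0.0089) = 0.09434.
Numerator: n*Q = 0.031 * 16.1 = 0.4991.
Denominator: b*sqrt(S) = 14.9 * 0.09434 = 1.405666.
arg = 0.3551.
y_n = 0.3551^(3/5) = 0.5373 m.

0.5373


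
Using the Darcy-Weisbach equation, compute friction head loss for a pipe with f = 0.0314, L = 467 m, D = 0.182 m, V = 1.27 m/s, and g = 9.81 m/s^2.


Darcy-Weisbach equation: h_f = f * (L/D) * V^2/(2g).
f * L/D = 0.0314 * 467/0.182 = 80.5703.
V^2/(2g) = 1.27^2 / (2*9.81) = 1.6129 / 19.62 = 0.0822 m.
h_f = 80.5703 * 0.0822 = 6.623 m.

6.623


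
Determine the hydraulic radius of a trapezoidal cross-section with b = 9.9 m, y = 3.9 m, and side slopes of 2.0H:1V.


For a trapezoidal section with side slope z:
A = (b + z*y)*y = (9.9 + 2.0*3.9)*3.9 = 69.03 m^2.
P = b + 2*y*sqrt(1 + z^2) = 9.9 + 2*3.9*sqrt(1 + 2.0^2) = 27.341 m.
R = A/P = 69.03 / 27.341 = 2.5247 m.

2.5247


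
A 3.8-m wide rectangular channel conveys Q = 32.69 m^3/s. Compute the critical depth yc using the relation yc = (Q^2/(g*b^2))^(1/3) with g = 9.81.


Using yc = (Q^2 / (g * b^2))^(1/3):
Q^2 = 32.69^2 = 1068.64.
g * b^2 = 9.81 * 3.8^2 = 9.81 * 14.44 = 141.66.
Q^2 / (g*b^2) = 1068.64 / 141.66 = 7.5437.
yc = 7.5437^(1/3) = 1.9612 m.

1.9612


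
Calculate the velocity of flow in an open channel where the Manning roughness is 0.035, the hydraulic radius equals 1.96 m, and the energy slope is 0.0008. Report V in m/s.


Manning's equation gives V = (1/n) * R^(2/3) * S^(1/2).
First, compute R^(2/3) = 1.96^(2/3) = 1.5662.
Next, S^(1/2) = 0.0008^(1/2) = 0.028284.
Then 1/n = 1/0.035 = 28.57.
V = 28.57 * 1.5662 * 0.028284 = 1.2657 m/s.

1.2657


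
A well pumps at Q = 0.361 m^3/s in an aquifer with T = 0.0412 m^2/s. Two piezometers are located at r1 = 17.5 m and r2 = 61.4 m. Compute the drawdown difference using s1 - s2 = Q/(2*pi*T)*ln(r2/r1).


Thiem equation: s1 - s2 = Q/(2*pi*T) * ln(r2/r1).
ln(r2/r1) = ln(61.4/17.5) = 1.2552.
Q/(2*pi*T) = 0.361 / (2*pi*0.0412) = 0.361 / 0.2589 = 1.3945.
s1 - s2 = 1.3945 * 1.2552 = 1.7504 m.

1.7504


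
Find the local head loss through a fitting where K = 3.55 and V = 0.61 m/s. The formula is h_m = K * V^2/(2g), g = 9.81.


Minor loss formula: h_m = K * V^2/(2g).
V^2 = 0.61^2 = 0.3721.
V^2/(2g) = 0.3721 / 19.62 = 0.019 m.
h_m = 3.55 * 0.019 = 0.0673 m.

0.0673


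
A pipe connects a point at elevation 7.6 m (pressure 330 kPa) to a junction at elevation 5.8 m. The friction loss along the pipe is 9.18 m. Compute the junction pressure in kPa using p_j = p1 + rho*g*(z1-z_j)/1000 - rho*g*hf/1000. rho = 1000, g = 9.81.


Junction pressure: p_j = p1 + rho*g*(z1 - z_j)/1000 - rho*g*hf/1000.
Elevation term = 1000*9.81*(7.6 - 5.8)/1000 = 17.658 kPa.
Friction term = 1000*9.81*9.18/1000 = 90.056 kPa.
p_j = 330 + 17.658 - 90.056 = 257.6 kPa.

257.6


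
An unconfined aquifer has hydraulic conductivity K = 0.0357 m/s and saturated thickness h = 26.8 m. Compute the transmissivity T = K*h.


Transmissivity is defined as T = K * h.
T = 0.0357 * 26.8
  = 0.9568 m^2/s.

0.9568


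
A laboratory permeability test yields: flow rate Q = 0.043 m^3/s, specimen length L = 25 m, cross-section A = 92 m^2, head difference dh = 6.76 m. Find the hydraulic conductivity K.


From K = Q*L / (A*dh):
Numerator: Q*L = 0.043 * 25 = 1.075.
Denominator: A*dh = 92 * 6.76 = 621.92.
K = 1.075 / 621.92 = 0.001729 m/s.

0.001729


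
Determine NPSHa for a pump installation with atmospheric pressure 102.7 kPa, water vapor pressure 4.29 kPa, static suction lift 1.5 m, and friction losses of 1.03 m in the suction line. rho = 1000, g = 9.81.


NPSHa = p_atm/(rho*g) - z_s - hf_s - p_vap/(rho*g).
p_atm/(rho*g) = 102.7*1000 / (1000*9.81) = 10.469 m.
p_vap/(rho*g) = 4.29*1000 / (1000*9.81) = 0.437 m.
NPSHa = 10.469 - 1.5 - 1.03 - 0.437
      = 7.5 m.

7.5


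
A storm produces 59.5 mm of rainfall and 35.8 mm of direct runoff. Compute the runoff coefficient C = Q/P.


The runoff coefficient C = runoff depth / rainfall depth.
C = 35.8 / 59.5
  = 0.6017.

0.6017


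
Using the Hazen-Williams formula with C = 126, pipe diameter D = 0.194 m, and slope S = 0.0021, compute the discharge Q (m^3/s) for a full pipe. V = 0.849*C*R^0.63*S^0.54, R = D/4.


For a full circular pipe, R = D/4 = 0.194/4 = 0.0485 m.
V = 0.849 * 126 * 0.0485^0.63 * 0.0021^0.54
  = 0.849 * 126 * 0.148599 * 0.03581
  = 0.5692 m/s.
Pipe area A = pi*D^2/4 = pi*0.194^2/4 = 0.0296 m^2.
Q = A * V = 0.0296 * 0.5692 = 0.0168 m^3/s.

0.0168


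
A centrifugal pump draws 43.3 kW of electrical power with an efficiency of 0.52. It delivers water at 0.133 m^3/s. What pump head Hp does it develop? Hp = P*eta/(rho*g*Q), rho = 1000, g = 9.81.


Pump head formula: Hp = P * eta / (rho * g * Q).
Numerator: P * eta = 43.3 * 1000 * 0.52 = 22516.0 W.
Denominator: rho * g * Q = 1000 * 9.81 * 0.133 = 1304.73.
Hp = 22516.0 / 1304.73 = 17.26 m.

17.26


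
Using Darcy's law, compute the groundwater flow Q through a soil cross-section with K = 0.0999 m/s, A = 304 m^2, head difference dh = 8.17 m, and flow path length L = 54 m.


Darcy's law: Q = K * A * i, where i = dh/L.
Hydraulic gradient i = 8.17 / 54 = 0.151296.
Q = 0.0999 * 304 * 0.151296
  = 4.5948 m^3/s.

4.5948


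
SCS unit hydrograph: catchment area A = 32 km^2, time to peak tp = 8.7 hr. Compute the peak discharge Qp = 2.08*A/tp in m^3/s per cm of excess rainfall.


SCS formula: Qp = 2.08 * A / tp.
Qp = 2.08 * 32 / 8.7
   = 66.56 / 8.7
   = 7.65 m^3/s per cm.

7.65


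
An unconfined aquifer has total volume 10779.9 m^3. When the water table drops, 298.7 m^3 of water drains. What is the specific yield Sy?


Specific yield Sy = Volume drained / Total volume.
Sy = 298.7 / 10779.9
   = 0.0277.

0.0277


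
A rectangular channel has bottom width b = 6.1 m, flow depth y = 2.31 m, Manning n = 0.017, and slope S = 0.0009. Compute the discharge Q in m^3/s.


For a rectangular channel, the cross-sectional area A = b * y = 6.1 * 2.31 = 14.09 m^2.
The wetted perimeter P = b + 2y = 6.1 + 2*2.31 = 10.72 m.
Hydraulic radius R = A/P = 14.09/10.72 = 1.3145 m.
Velocity V = (1/n)*R^(2/3)*S^(1/2) = (1/0.017)*1.3145^(2/3)*0.0009^(1/2) = 2.1176 m/s.
Discharge Q = A * V = 14.09 * 2.1176 = 29.839 m^3/s.

29.839


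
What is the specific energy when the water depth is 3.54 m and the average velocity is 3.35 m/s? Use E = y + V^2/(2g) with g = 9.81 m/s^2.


Specific energy E = y + V^2/(2g).
Velocity head = V^2/(2g) = 3.35^2 / (2*9.81) = 11.2225 / 19.62 = 0.572 m.
E = 3.54 + 0.572 = 4.112 m.

4.112


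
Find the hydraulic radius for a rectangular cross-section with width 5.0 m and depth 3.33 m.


For a rectangular section:
Flow area A = b * y = 5.0 * 3.33 = 16.65 m^2.
Wetted perimeter P = b + 2y = 5.0 + 2*3.33 = 11.66 m.
Hydraulic radius R = A/P = 16.65 / 11.66 = 1.428 m.

1.428


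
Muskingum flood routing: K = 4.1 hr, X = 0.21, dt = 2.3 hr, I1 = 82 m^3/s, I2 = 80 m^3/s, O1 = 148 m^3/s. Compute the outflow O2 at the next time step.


Muskingum coefficients:
denom = 2*K*(1-X) + dt = 2*4.1*(1-0.21) + 2.3 = 8.778.
C0 = (dt - 2*K*X)/denom = (2.3 - 2*4.1*0.21)/8.778 = 0.0658.
C1 = (dt + 2*K*X)/denom = (2.3 + 2*4.1*0.21)/8.778 = 0.4582.
C2 = (2*K*(1-X) - dt)/denom = 0.476.
O2 = C0*I2 + C1*I1 + C2*O1
   = 0.0658*80 + 0.4582*82 + 0.476*148
   = 113.28 m^3/s.

113.28
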